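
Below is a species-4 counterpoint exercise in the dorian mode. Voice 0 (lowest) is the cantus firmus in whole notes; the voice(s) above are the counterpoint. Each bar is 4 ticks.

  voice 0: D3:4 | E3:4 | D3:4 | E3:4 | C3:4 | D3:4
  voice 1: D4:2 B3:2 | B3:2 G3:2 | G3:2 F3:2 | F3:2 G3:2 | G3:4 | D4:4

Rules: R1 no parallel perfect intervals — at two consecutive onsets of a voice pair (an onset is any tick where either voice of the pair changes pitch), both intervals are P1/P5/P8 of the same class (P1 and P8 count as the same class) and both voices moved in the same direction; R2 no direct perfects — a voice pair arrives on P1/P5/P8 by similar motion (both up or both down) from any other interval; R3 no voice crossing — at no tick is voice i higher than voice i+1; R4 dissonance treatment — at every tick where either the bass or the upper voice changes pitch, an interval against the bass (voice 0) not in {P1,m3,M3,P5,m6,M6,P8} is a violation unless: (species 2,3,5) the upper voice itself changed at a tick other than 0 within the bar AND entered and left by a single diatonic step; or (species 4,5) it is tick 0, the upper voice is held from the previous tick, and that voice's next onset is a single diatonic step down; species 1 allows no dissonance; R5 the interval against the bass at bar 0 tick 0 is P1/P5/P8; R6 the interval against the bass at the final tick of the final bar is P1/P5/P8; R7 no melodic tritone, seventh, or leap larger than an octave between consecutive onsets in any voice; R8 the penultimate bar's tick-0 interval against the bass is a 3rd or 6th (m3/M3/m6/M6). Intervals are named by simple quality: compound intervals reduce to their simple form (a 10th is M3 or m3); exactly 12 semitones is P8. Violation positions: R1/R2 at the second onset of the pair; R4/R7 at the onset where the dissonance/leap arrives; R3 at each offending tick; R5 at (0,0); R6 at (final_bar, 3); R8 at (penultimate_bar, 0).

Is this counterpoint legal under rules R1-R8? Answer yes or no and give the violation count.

bar 0: v0=D3 v1=D4 (P8)
bar 1: v0=E3 v1=B3 (P5)
bar 2: v0=D3 v1=G3 (P4)
bar 3: v0=E3 v1=F3 (m2)
bar 4: v0=C3 v1=G3 (P5)
bar 5: v0=D3 v1=D4 (P8)
  R4 @ bar3.0: E3/F3 m2 untreated
  R8 @ bar4.0: penult P5 not 3rd/6th
  R2 @ bar5.0: C3/G3 P5 -> D3/D4 P8 similar

No (3 violations)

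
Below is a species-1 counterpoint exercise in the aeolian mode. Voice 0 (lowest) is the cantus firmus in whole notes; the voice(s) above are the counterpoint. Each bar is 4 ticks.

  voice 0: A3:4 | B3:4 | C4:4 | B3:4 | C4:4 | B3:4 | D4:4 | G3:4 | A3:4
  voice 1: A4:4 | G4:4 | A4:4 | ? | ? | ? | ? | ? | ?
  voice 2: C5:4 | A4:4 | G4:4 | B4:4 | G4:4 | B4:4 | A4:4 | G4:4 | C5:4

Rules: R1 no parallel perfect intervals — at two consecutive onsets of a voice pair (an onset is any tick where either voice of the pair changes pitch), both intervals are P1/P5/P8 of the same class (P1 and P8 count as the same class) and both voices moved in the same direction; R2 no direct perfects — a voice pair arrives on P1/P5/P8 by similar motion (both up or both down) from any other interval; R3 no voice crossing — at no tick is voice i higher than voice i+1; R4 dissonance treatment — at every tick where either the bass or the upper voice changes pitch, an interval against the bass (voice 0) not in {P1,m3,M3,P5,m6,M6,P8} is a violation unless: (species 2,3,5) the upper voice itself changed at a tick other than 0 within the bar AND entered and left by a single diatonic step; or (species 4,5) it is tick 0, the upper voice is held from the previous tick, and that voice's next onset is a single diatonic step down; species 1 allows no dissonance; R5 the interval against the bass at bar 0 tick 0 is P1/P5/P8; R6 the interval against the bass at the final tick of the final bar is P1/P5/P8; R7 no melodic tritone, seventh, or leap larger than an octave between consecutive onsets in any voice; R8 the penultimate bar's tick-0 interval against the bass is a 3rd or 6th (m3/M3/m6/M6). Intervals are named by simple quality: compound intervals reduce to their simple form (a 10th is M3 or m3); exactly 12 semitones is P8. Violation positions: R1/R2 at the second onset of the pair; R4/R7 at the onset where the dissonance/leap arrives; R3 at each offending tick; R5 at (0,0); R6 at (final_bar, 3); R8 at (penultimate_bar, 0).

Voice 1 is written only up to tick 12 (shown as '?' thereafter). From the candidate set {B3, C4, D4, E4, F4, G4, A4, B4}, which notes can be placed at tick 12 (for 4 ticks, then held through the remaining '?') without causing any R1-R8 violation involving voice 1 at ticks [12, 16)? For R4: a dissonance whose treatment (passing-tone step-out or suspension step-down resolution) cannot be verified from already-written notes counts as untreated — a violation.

B3: violates R2,R7
C4: violates R4
D4: legal
E4: violates R4
F4: violates R4
G4: legal
A4: violates R4
B4: violates R2

{D4, G4}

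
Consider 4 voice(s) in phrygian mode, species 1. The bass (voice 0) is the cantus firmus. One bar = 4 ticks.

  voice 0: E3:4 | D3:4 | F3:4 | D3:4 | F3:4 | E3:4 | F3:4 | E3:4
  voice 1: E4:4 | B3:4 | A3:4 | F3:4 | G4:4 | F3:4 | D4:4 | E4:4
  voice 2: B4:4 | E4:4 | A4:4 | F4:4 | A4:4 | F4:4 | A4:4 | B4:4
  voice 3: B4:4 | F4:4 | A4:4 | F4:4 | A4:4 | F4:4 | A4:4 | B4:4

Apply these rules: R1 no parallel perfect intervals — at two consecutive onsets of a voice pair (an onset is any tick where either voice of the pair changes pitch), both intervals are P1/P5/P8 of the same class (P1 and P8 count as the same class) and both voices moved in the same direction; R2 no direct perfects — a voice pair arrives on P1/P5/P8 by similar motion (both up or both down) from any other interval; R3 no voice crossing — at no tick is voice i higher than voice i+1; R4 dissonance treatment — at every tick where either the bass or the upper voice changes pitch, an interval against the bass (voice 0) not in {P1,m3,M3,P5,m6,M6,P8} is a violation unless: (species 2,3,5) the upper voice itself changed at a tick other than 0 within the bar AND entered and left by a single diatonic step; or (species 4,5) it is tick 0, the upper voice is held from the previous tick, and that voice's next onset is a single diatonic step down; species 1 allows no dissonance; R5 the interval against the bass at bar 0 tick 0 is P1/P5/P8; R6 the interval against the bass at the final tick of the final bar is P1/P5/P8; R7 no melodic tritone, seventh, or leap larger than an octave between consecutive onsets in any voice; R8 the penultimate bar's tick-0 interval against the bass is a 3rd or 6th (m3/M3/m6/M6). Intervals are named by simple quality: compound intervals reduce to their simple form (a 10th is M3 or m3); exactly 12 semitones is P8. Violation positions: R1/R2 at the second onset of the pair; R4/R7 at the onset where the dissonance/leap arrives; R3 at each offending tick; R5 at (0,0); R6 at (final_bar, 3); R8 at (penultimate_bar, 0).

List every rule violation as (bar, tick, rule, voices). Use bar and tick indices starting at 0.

bar 0: v0=E3 v1=E4 v2=B4 v3=B4 downbeat P5
bar 1: v0=D3 v1=B3 v2=E4 v3=F4 downbeat m3
bar 2: v0=F3 v1=A3 v2=A4 v3=A4 downbeat M3
bar 3: v0=D3 v1=F3 v2=F4 v3=F4 downbeat m3
bar 4: v0=F3 v1=G4 v2=A4 v3=A4 downbeat M3
bar 5: v0=E3 v1=F3 v2=F4 v3=F4 downbeat m2
bar 6: v0=F3 v1=D4 v2=A4 v3=A4 downbeat M3
bar 7: v0=E3 v1=E4 v2=B4 v3=B4 downbeat P5
  -> R4 @ bar 1 tick 0 v(0, 2): D3/E4 M2 untreated
  -> R7 @ bar 1 tick 0 v(3,): B4->F4 leap 6st
  -> R2 @ bar 2 tick 0 v(2, 3): E4/F4 m2 -> A4/A4 P1 similar
  -> R1 @ bar 3 tick 0 v(1, 2): A3/A4 P8 -> F3/F4 P8 similar
  -> R1 @ bar 3 tick 0 v(1, 3): A3/A4 P8 -> F3/F4 P8 similar
  -> R1 @ bar 3 tick 0 v(2, 3): A4/A4 P1 -> F4/F4 P1 similar
  -> R1 @ bar 4 tick 0 v(2, 3): F4/F4 P1 -> A4/A4 P1 similar
  -> R4 @ bar 4 tick 0 v(0, 1): F3/G4 M2 untreated
  -> R7 @ bar 4 tick 0 v(1,): F3->G4 leap 14st
  -> R1 @ bar 5 tick 0 v(2, 3): A4/A4 P1 -> F4/F4 P1 similar
  -> R2 @ bar 5 tick 0 v(1, 2): G4/A4 M2 -> F3/F4 P8 similar
  -> R2 @ bar 5 tick 0 v(1, 3): G4/A4 M2 -> F3/F4 P8 similar
  -> R4 @ bar 5 tick 0 v(0, 1): E3/F3 m2 untreated
  -> R4 @ bar 5 tick 0 v(0, 2): E3/F4 m2 untreated
  -> R4 @ bar 5 tick 0 v(0, 3): E3/F4 m2 untreated
  -> R7 @ bar 5 tick 0 v(1,): G4->F3 leap 14st
  -> R1 @ bar 6 tick 0 v(2, 3): F4/F4 P1 -> A4/A4 P1 similar
  -> R2 @ bar 6 tick 0 v(1, 2): F3/F4 P8 -> D4/A4 P5 similar
  -> R2 @ bar 6 tick 0 v(1, 3): F3/F4 P8 -> D4/A4 P5 similar
  -> R1 @ bar 7 tick 0 v(1, 2): D4/A4 P5 -> E4/B4 P5 similar
  -> R1 @ bar 7 tick 0 v(1, 3): D4/A4 P5 -> E4/B4 P5 similar
  -> R1 @ bar 7 tick 0 v(2, 3): A4/A4 P1 -> B4/B4 P1 similar

(1, 0, R4, (0, 2))
(1, 0, R7, (3,))
(2, 0, R2, (2, 3))
(3, 0, R1, (1, 2))
(3, 0, R1, (1, 3))
(3, 0, R1, (2, 3))
(4, 0, R1, (2, 3))
(4, 0, R4, (0, 1))
(4, 0, R7, (1,))
(5, 0, R1, (2, 3))
(5, 0, R2, (1, 2))
(5, 0, R2, (1, 3))
(5, 0, R4, (0, 1))
(5, 0, R4, (0, 2))
(5, 0, R4, (0, 3))
(5, 0, R7, (1,))
(6, 0, R1, (2, 3))
(6, 0, R2, (1, 2))
(6, 0, R2, (1, 3))
(7, 0, R1, (1, 2))
(7, 0, R1, (1, 3))
(7, 0, R1, (2, 3))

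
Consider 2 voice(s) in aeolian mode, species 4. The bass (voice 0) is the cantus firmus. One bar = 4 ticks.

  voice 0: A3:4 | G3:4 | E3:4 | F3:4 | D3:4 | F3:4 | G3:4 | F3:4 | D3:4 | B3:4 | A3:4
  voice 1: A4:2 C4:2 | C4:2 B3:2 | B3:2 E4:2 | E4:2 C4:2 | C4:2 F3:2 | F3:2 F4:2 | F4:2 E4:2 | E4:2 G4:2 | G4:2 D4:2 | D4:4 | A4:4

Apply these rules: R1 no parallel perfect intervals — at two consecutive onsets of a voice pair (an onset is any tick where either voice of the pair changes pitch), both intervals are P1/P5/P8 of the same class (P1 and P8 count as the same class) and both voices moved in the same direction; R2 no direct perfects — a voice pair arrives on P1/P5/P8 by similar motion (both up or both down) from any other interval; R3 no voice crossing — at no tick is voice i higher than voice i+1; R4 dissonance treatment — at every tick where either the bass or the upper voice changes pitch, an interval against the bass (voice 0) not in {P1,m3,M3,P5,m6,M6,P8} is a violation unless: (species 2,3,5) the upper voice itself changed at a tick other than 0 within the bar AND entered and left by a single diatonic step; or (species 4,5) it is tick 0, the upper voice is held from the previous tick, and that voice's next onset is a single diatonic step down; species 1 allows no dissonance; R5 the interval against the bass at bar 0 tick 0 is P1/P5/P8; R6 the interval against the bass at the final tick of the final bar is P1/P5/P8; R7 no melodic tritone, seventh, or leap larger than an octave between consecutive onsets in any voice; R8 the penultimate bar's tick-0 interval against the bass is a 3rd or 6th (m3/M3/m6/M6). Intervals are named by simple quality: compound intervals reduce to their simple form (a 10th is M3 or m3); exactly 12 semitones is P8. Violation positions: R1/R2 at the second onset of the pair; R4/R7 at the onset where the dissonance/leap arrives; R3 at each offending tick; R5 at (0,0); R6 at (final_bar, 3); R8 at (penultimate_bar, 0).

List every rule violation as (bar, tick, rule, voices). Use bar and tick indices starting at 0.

(3, 0, R4, (0, 1))
(4, 0, R4, (0, 1))
(7, 0, R4, (0, 1))
(7, 2, R4, (0, 1))
(8, 0, R4, (0, 1))

bar 0: v0=A3 v1=A4 downbeat P8
bar 1: v0=G3 v1=C4 downbeat P4
bar 2: v0=E3 v1=B3 downbeat P5
bar 3: v0=F3 v1=E4 downbeat M7
bar 4: v0=D3 v1=C4 downbeat m7
bar 5: v0=F3 v1=F3 downbeat P1
bar 6: v0=G3 v1=F4 downbeat m7
bar 7: v0=F3 v1=E4 downbeat M7
bar 8: v0=D3 v1=G4 downbeat P4
bar 9: v0=B3 v1=D4 downbeat m3
bar 10: v0=A3 v1=A4 downbeat P8
  -> R4 @ bar 3 tick 0 v(0, 1): F3/E4 M7 untreated
  -> R4 @ bar 4 tick 0 v(0, 1): D3/C4 m7 untreated
  -> R4 @ bar 7 tick 0 v(0, 1): F3/E4 M7 untreated
  -> R4 @ bar 7 tick 2 v(0, 1): F3/G4 M2 untreated
  -> R4 @ bar 8 tick 0 v(0, 1): D3/G4 P4 untreated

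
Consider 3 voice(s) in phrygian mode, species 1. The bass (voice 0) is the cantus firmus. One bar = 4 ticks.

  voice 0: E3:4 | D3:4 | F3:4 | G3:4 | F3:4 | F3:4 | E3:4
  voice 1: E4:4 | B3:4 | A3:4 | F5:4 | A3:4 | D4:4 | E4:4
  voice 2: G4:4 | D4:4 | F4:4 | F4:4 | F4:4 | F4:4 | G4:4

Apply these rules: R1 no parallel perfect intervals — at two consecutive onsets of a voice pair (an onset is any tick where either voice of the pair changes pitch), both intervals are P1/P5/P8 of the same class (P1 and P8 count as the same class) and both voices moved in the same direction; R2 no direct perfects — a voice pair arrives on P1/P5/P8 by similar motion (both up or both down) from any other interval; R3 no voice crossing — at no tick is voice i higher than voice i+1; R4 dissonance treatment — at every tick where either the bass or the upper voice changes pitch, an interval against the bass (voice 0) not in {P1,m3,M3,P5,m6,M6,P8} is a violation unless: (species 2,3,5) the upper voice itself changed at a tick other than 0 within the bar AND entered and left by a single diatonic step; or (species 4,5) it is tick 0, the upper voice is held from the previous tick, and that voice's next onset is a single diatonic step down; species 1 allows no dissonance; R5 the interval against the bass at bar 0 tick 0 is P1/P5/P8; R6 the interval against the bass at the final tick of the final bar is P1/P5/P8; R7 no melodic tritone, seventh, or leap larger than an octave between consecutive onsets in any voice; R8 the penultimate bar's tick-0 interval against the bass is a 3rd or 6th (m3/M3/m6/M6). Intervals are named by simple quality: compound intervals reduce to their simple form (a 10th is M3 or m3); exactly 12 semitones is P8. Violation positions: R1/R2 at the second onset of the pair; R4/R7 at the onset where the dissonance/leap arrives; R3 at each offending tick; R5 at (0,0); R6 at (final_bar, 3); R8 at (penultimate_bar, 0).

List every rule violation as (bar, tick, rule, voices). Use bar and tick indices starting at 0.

bar 0: v0=E3 v1=E4 v2=G4 downbeat m3
bar 1: v0=D3 v1=B3 v2=D4 downbeat P8
bar 2: v0=F3 v1=A3 v2=F4 downbeat P8
bar 3: v0=G3 v1=F5 v2=F4 downbeat m7
bar 4: v0=F3 v1=A3 v2=F4 downbeat P8
bar 5: v0=F3 v1=D4 v2=F4 downbeat P8
bar 6: v0=E3 v1=E4 v2=G4 downbeat m3
  -> R5 @ bar 0 tick 0 v(0, 2): opens on m3
  -> R2 @ bar 1 tick 0 v(0, 2): E3/G4 m3 -> D3/D4 P8 similar
  -> R1 @ bar 2 tick 0 v(0, 2): D3/D4 P8 -> F3/F4 P8 similar
  -> R3 @ bar 3 tick 0 v(1, 2): F5 above F4
  -> R4 @ bar 3 tick 0 v(0, 1): G3/F5 m7 untreated
  -> R4 @ bar 3 tick 0 v(0, 2): G3/F4 m7 untreated
  -> R7 @ bar 3 tick 0 v(1,): A3->F5 leap 20st
  -> R3 @ bar 3 tick 1 v(1, 2): F5 above F4
  -> R3 @ bar 3 tick 2 v(1, 2): F5 above F4
  -> R3 @ bar 3 tick 3 v(1, 2): F5 above F4
  -> R7 @ bar 4 tick 0 v(1,): F5->A3 leap 20st
  -> R8 @ bar 5 tick 0 v(0, 2): penult P8 not 3rd/6th
  -> R6 @ bar 6 tick 3 v(0, 2): closes on m3

(0, 0, R5, (0, 2))
(1, 0, R2, (0, 2))
(2, 0, R1, (0, 2))
(3, 0, R3, (1, 2))
(3, 0, R4, (0, 1))
(3, 0, R4, (0, 2))
(3, 0, R7, (1,))
(3, 1, R3, (1, 2))
(3, 2, R3, (1, 2))
(3, 3, R3, (1, 2))
(4, 0, R7, (1,))
(5, 0, R8, (0, 2))
(6, 3, R6, (0, 2))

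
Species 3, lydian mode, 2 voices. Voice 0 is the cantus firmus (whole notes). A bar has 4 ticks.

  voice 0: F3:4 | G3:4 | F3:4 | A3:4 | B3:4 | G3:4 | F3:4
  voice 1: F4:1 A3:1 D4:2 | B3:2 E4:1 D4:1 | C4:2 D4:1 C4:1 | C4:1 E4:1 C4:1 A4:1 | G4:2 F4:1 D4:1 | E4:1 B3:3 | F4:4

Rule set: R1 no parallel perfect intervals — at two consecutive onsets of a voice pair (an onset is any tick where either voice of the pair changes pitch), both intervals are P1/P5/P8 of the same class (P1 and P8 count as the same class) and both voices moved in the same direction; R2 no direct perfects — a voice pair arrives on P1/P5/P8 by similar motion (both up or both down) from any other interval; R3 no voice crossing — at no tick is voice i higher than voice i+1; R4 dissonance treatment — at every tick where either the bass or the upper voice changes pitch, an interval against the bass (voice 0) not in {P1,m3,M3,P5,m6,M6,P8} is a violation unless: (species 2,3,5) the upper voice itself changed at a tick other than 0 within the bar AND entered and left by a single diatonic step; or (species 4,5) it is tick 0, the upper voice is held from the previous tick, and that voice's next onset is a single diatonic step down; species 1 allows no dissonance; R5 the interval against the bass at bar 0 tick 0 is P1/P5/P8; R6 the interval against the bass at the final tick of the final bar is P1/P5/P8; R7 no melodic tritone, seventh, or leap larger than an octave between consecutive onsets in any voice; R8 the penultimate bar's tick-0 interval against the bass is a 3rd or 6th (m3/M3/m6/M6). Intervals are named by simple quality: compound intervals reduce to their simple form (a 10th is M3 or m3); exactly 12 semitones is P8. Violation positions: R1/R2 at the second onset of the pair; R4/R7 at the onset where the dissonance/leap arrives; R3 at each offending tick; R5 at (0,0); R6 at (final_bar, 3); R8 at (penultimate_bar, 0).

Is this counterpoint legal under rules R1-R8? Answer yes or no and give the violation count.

bar 0: v0=F3 v1=F4 (P8)
bar 1: v0=G3 v1=B3 (M3)
bar 2: v0=F3 v1=C4 (P5)
bar 3: v0=A3 v1=C4 (m3)
bar 4: v0=B3 v1=G4 (m6)
bar 5: v0=G3 v1=E4 (M6)
bar 6: v0=F3 v1=F4 (P8)
  R1 @ bar2.0: G3/D4 P5 -> F3/C4 P5 similar
  R4 @ bar4.2: B3/F4 TT untreated
  R7 @ bar6.0: B3->F4 leap 6st

No (3 violations)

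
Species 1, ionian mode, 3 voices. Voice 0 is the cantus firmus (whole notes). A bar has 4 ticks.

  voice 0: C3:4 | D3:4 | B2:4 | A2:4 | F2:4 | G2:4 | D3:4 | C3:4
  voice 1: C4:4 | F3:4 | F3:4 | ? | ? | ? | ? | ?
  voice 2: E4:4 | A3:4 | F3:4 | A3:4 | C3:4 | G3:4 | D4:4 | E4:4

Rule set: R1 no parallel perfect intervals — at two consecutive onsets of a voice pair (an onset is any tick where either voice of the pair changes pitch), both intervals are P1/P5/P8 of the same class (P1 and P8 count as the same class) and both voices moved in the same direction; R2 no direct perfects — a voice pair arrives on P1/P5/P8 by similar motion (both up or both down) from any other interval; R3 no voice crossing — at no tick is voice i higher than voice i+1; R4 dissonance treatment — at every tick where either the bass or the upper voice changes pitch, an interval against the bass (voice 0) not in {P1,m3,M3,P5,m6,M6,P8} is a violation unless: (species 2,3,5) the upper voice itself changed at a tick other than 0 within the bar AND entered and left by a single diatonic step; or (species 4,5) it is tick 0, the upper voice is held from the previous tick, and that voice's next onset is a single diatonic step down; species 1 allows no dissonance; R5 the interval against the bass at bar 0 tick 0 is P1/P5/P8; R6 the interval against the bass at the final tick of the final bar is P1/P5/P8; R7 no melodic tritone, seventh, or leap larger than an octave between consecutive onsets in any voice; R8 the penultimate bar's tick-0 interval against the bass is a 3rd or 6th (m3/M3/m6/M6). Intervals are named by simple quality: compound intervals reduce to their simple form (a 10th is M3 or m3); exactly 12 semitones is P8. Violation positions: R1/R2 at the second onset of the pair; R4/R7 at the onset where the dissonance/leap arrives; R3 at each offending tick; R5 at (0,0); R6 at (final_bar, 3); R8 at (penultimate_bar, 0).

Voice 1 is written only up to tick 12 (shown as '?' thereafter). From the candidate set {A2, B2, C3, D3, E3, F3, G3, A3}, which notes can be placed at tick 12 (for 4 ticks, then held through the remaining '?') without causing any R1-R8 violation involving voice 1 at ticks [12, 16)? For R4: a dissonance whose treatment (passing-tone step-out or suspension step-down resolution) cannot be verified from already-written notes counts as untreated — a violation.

{C3, F3}

A2: violates R2
B2: violates R4,R7
C3: legal
D3: violates R4
E3: violates R2
F3: legal
G3: violates R4
A3: violates R1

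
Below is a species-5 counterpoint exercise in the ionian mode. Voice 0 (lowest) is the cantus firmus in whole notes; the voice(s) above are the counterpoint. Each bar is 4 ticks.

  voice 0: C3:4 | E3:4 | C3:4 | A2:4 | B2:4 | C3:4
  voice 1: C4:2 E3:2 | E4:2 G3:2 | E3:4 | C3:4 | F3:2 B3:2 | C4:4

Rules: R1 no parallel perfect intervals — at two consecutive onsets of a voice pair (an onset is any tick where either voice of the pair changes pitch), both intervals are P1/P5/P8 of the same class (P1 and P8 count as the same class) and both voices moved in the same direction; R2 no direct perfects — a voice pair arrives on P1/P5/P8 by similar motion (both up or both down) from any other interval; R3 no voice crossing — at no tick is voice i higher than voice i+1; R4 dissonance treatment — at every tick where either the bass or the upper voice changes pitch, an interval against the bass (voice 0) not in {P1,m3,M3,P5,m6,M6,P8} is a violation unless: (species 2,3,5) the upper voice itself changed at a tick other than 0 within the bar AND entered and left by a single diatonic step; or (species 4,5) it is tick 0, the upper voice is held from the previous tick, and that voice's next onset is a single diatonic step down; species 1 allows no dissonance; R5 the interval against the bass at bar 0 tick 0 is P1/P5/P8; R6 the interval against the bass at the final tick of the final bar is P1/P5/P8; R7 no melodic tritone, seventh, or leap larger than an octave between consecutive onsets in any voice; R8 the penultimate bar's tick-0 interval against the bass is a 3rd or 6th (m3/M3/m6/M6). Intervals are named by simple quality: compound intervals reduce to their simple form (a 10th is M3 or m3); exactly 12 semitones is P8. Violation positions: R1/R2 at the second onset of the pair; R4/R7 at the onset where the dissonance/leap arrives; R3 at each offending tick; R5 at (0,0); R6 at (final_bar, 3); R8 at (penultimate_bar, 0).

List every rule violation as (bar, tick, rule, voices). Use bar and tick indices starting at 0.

bar 0: v0=C3 v1=C4 downbeat P8
bar 1: v0=E3 v1=E4 downbeat P8
bar 2: v0=C3 v1=E3 downbeat M3
bar 3: v0=A2 v1=C3 downbeat m3
bar 4: v0=B2 v1=F3 downbeat TT
bar 5: v0=C3 v1=C4 downbeat P8
  -> R2 @ bar 1 tick 0 v(0, 1): C3/E3 M3 -> E3/E4 P8 similar
  -> R4 @ bar 4 tick 0 v(0, 1): B2/F3 TT untreated
  -> R8 @ bar 4 tick 0 v(0, 1): penult TT not 3rd/6th
  -> R7 @ bar 4 tick 2 v(1,): F3->B3 leap 6st
  -> R1 @ bar 5 tick 0 v(0, 1): B2/B3 P8 -> C3/C4 P8 similar

(1, 0, R2, (0, 1))
(4, 0, R4, (0, 1))
(4, 0, R8, (0, 1))
(4, 2, R7, (1,))
(5, 0, R1, (0, 1))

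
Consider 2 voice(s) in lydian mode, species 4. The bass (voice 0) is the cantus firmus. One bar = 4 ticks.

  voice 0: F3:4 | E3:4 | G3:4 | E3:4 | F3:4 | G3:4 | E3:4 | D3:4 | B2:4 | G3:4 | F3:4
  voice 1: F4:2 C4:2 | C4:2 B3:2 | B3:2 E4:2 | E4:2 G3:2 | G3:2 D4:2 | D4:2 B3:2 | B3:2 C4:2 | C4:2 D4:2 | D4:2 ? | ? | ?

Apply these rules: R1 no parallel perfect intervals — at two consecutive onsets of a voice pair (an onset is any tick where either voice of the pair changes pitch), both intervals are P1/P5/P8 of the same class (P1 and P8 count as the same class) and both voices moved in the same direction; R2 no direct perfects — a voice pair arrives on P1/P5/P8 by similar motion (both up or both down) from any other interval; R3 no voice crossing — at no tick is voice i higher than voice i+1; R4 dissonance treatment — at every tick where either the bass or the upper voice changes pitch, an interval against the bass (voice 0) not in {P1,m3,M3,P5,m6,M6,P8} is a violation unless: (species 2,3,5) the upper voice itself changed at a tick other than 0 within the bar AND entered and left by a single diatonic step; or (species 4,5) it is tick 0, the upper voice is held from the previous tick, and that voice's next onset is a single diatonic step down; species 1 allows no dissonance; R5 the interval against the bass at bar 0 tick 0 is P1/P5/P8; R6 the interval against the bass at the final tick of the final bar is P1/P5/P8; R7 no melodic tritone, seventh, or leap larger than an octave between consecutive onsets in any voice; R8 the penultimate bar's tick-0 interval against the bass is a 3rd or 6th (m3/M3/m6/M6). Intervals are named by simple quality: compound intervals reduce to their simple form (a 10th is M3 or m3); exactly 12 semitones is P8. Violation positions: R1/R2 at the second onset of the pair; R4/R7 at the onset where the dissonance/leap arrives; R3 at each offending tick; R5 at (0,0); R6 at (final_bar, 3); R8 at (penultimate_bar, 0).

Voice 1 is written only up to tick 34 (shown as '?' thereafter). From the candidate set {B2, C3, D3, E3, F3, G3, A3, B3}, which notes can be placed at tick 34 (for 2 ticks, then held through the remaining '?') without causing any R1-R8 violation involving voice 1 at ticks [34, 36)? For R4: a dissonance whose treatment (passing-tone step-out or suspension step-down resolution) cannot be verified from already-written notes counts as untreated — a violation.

B2: violates R7
C3: violates R4,R7
D3: legal
E3: violates R4,R7
F3: violates R4
G3: legal
A3: violates R4
B3: legal

{B3, D3, G3}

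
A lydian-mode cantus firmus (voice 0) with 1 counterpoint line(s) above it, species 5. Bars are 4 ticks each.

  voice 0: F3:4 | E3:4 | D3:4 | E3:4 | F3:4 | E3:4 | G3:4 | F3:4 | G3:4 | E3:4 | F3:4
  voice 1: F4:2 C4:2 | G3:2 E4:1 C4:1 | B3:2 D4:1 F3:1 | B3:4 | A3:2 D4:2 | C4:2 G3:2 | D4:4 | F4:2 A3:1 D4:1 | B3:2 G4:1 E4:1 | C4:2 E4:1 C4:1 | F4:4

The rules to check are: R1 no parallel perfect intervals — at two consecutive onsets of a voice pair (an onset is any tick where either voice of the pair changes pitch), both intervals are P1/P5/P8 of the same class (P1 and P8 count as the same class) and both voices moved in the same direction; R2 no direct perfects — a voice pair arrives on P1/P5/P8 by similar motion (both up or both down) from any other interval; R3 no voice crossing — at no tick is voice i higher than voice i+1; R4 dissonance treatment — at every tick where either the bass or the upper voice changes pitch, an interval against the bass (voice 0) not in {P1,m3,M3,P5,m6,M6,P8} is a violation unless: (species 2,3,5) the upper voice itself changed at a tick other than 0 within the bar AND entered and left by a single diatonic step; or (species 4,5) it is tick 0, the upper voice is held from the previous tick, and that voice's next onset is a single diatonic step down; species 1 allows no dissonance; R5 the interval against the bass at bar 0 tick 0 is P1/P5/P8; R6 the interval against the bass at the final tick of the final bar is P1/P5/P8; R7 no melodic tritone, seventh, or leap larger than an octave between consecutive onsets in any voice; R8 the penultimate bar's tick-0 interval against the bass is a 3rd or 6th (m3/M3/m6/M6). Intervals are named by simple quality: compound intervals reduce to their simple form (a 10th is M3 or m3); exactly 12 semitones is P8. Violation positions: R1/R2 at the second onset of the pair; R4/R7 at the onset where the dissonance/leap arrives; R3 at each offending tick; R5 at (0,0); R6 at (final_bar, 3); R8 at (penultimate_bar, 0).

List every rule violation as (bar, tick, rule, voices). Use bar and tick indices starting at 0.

(3, 0, R2, (0, 1))
(3, 0, R7, (1,))
(6, 0, R2, (0, 1))
(10, 0, R2, (0, 1))

bar 0: v0=F3 v1=F4 downbeat P8
bar 1: v0=E3 v1=G3 downbeat m3
bar 2: v0=D3 v1=B3 downbeat M6
bar 3: v0=E3 v1=B3 downbeat P5
bar 4: v0=F3 v1=A3 downbeat M3
bar 5: v0=E3 v1=C4 downbeat m6
bar 6: v0=G3 v1=D4 downbeat P5
bar 7: v0=F3 v1=F4 downbeat P8
bar 8: v0=G3 v1=B3 downbeat M3
bar 9: v0=E3 v1=C4 downbeat m6
bar 10: v0=F3 v1=F4 downbeat P8
  -> R2 @ bar 3 tick 0 v(0, 1): D3/F3 m3 -> E3/B3 P5 similar
  -> R7 @ bar 3 tick 0 v(1,): F3->B3 leap 6st
  -> R2 @ bar 6 tick 0 v(0, 1): E3/G3 m3 -> G3/D4 P5 similar
  -> R2 @ bar 10 tick 0 v(0, 1): E3/C4 m6 -> F3/F4 P8 similar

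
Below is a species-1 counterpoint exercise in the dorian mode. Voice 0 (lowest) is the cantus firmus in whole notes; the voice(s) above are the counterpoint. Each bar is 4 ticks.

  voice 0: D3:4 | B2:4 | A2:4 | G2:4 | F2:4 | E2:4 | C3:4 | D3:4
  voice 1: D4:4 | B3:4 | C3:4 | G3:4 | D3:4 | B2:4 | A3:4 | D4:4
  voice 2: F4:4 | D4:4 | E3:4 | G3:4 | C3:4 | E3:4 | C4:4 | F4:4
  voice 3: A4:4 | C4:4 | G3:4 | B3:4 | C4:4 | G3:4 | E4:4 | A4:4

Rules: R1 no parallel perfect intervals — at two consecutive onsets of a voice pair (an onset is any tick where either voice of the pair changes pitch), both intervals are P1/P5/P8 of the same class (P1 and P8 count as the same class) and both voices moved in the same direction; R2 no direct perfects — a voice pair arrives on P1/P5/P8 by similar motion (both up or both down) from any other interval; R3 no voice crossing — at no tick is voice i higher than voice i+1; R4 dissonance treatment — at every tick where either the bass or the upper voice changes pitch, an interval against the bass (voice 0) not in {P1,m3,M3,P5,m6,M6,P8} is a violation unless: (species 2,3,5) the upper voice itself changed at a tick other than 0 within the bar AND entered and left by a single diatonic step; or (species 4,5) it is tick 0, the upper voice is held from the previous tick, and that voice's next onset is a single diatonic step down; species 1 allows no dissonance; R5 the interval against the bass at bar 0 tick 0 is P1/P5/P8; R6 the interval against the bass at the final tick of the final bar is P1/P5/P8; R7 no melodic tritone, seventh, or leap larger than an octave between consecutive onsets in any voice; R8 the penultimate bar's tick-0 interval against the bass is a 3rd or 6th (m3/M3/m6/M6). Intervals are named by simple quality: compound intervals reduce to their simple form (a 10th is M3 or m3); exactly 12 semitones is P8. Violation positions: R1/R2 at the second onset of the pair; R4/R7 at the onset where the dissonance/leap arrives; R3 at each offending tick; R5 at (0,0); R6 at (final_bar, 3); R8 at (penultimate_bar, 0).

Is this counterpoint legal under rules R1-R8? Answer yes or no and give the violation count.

bar 0: v0=D3 v1=D4 v2=F4 v3=A4 (P5)
bar 1: v0=B2 v1=B3 v2=D4 v3=C4 (m2)
bar 2: v0=A2 v1=C3 v2=E3 v3=G3 (m7)
bar 3: v0=G2 v1=G3 v2=G3 v3=B3 (M3)
bar 4: v0=F2 v1=D3 v2=C3 v3=C4 (P5)
bar 5: v0=E2 v1=B2 v2=E3 v3=G3 (m3)
bar 6: v0=C3 v1=A3 v2=C4 v3=E4 (M3)
bar 7: v0=D3 v1=D4 v2=F4 v3=A4 (P5)
  R5 @ bar0.0: opens on m3
  R1 @ bar1.0: D3/D4 P8 -> B2/B3 P8 similar
  R3 @ bar1.0: D4 above C4
  R4 @ bar1.0: B2/C4 m2 untreated
  R3 @ bar1.1: D4 above C4
  R3 @ bar1.2: D4 above C4
  R3 @ bar1.3: D4 above C4
  R2 @ bar2.0: B2/D4 m3 -> A2/E3 P5 similar
  R2 @ bar2.0: B3/C4 m2 -> C3/G3 P5 similar
  R4 @ bar2.0: A2/G3 m7 untreated
  R7 @ bar2.0: B3->C3 leap 11st
  R7 @ bar2.0: D4->E3 leap 10st
  R2 @ bar3.0: C3/E3 M3 -> G3/G3 P1 similar
  R2 @ bar4.0: G2/G3 P8 -> F2/C3 P5 similar
  R3 @ bar4.0: D3 above C3
  R3 @ bar4.1: D3 above C3
  R3 @ bar4.2: D3 above C3
  R3 @ bar4.3: D3 above C3
  R2 @ bar5.0: F2/D3 M6 -> E2/B2 P5 similar
  R1 @ bar6.0: E2/E3 P8 -> C3/C4 P8 similar
  R2 @ bar6.0: B2/G3 m6 -> A3/E4 P5 similar
  R7 @ bar6.0: B2->A3 leap 10st
  R8 @ bar6.0: penult P8 not 3rd/6th
  R1 @ bar7.0: A3/E4 P5 -> D4/A4 P5 similar
  R2 @ bar7.0: C3/A3 M6 -> D3/D4 P8 similar
  R2 @ bar7.0: C3/E4 M3 -> D3/A4 P5 similar
  R6 @ bar7.3: closes on m3

No (27 violations)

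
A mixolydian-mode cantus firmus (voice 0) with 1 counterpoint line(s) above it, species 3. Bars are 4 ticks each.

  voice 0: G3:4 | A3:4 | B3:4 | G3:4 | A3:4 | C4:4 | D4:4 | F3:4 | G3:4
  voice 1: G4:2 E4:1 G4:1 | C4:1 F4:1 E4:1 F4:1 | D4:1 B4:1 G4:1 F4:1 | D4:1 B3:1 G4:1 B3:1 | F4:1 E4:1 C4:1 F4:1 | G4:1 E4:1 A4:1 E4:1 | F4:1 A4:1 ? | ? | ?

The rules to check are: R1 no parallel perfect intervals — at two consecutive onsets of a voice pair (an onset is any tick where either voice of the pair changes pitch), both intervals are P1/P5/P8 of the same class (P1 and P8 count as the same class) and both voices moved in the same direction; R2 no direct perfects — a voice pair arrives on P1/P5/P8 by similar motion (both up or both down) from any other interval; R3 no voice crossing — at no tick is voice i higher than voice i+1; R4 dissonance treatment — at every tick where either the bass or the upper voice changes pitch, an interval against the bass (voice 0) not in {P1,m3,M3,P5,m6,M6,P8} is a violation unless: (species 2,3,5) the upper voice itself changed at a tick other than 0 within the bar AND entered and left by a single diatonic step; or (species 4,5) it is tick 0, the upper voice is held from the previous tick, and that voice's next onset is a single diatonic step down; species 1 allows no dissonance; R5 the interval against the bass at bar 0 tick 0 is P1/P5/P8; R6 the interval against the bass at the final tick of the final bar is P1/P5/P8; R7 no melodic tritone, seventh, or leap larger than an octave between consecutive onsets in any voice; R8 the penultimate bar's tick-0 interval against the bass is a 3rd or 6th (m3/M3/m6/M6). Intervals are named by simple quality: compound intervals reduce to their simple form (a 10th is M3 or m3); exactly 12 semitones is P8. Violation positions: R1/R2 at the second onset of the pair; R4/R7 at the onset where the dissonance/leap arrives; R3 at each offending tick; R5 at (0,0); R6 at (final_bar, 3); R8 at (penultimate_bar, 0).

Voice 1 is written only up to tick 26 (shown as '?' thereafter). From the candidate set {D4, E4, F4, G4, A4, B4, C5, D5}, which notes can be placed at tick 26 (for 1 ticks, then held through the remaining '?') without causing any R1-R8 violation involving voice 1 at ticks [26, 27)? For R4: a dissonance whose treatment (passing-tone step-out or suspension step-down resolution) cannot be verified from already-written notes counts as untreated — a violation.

D4: legal
E4: violates R4
F4: legal
G4: violates R4
A4: legal
B4: legal
C5: violates R4
D5: legal

{A4, B4, D4, D5, F4}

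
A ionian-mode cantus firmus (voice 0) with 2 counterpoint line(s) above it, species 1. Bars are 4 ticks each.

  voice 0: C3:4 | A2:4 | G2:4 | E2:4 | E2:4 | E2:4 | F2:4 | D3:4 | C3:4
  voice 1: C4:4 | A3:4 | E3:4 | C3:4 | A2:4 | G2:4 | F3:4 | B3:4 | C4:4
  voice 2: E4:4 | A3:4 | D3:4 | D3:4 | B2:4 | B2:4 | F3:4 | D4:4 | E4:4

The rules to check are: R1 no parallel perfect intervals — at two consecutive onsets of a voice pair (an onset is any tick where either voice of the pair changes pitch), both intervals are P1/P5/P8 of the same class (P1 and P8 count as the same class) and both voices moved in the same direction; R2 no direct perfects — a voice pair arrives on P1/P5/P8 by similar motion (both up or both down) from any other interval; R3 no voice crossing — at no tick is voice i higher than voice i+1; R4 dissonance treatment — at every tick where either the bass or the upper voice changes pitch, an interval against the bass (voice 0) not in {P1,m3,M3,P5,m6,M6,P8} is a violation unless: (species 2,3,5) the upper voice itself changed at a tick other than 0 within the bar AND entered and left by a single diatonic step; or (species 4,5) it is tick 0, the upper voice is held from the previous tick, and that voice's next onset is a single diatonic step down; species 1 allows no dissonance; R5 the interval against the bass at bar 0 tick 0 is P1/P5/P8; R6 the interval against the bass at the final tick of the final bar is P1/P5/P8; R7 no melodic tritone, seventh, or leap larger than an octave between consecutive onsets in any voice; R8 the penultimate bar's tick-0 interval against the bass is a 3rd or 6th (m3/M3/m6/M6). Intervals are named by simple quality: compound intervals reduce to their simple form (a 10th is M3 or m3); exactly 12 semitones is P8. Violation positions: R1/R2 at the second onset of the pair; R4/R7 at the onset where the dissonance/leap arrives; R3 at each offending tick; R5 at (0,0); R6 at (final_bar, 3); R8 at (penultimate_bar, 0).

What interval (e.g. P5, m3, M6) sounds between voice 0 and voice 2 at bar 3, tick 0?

m7

voice 0=E2 voice 2=D3 -> m7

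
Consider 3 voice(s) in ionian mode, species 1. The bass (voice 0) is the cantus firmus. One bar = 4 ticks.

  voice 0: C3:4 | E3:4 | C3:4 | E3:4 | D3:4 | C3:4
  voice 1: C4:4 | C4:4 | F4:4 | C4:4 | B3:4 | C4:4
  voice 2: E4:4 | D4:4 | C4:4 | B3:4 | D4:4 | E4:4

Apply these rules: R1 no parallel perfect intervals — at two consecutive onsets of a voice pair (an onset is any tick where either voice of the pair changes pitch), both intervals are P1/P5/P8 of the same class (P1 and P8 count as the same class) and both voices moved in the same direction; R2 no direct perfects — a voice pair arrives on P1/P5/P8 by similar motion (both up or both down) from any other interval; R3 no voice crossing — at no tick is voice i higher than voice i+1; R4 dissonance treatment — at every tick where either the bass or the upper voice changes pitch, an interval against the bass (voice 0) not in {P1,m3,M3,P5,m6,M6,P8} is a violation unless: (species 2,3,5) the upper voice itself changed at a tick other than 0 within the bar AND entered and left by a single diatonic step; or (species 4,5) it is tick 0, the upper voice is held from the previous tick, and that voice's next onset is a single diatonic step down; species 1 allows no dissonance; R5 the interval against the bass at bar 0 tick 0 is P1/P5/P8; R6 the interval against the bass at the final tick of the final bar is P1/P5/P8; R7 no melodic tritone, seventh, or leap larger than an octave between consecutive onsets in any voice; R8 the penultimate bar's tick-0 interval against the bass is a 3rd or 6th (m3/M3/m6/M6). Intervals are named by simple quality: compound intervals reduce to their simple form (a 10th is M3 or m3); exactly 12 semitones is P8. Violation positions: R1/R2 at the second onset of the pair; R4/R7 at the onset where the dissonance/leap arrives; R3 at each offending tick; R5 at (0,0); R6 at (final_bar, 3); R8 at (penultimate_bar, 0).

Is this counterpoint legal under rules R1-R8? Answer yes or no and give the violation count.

bar 0: v0=C3 v1=C4 v2=E4 (M3)
bar 1: v0=E3 v1=C4 v2=D4 (m7)
bar 2: v0=C3 v1=F4 v2=C4 (P8)
bar 3: v0=E3 v1=C4 v2=B3 (P5)
bar 4: v0=D3 v1=B3 v2=D4 (P8)
bar 5: v0=C3 v1=C4 v2=E4 (M3)
  R5 @ bar0.0: opens on M3
  R4 @ bar1.0: E3/D4 m7 untreated
  R2 @ bar2.0: E3/D4 m7 -> C3/C4 P8 similar
  R3 @ bar2.0: F4 above C4
  R4 @ bar2.0: C3/F4 P4 untreated
  R3 @ bar2.1: F4 above C4
  R3 @ bar2.2: F4 above C4
  R3 @ bar2.3: F4 above C4
  R3 @ bar3.0: C4 above B3
  R3 @ bar3.1: C4 above B3
  R3 @ bar3.2: C4 above B3
  R3 @ bar3.3: C4 above B3
  R8 @ bar4.0: penult P8 not 3rd/6th
  R6 @ bar5.3: closes on M3

No (14 violations)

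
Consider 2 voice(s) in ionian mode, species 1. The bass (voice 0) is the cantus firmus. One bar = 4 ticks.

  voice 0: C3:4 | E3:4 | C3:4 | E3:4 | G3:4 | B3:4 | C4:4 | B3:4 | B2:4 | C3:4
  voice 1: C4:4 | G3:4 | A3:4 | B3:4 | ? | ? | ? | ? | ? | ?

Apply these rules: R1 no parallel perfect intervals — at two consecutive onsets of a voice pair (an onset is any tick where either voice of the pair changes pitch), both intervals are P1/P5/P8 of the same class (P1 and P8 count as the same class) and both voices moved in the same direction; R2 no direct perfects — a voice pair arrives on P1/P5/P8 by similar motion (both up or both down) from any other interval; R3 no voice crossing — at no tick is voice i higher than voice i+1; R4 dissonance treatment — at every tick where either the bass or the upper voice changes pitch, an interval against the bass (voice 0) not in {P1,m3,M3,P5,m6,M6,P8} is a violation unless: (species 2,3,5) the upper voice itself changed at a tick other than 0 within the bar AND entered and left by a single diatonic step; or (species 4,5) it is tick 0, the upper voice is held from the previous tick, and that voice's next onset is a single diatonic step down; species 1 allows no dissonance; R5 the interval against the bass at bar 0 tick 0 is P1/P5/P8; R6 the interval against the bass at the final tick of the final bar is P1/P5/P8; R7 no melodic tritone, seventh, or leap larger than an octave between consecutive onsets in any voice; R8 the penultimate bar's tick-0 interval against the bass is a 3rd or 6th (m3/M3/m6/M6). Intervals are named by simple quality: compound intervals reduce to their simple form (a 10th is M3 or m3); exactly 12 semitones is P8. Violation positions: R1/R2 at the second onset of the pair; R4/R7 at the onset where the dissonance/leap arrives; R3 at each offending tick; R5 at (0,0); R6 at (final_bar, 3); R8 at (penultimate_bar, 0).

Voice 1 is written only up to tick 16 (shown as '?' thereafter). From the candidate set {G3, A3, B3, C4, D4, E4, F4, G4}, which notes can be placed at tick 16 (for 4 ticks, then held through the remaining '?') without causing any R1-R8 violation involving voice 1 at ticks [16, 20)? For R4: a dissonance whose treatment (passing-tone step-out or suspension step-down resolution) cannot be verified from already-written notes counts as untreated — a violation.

{B3, E4, G3}

G3: legal
A3: violates R4
B3: legal
C4: violates R4
D4: violates R1
E4: legal
F4: violates R4,R7
G4: violates R2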